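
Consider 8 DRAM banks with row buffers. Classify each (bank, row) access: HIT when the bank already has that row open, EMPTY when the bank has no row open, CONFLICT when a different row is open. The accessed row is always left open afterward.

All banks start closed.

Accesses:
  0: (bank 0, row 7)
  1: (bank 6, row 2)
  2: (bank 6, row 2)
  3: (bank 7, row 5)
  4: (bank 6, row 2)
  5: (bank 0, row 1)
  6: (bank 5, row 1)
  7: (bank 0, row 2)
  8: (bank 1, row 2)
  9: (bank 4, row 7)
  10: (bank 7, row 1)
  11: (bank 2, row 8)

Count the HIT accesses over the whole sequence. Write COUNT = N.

#0 (0,7) E
#1 (6,2) E
#2 (6,2) H  (was 2)
#3 (7,5) E
#4 (6,2) H  (was 2)
#5 (0,1) C  (was 7)
#6 (5,1) E
#7 (0,2) C  (was 1)
#8 (1,2) E
#9 (4,7) E
#10 (7,1) C  (was 5)
#11 (2,8) E

COUNT = 2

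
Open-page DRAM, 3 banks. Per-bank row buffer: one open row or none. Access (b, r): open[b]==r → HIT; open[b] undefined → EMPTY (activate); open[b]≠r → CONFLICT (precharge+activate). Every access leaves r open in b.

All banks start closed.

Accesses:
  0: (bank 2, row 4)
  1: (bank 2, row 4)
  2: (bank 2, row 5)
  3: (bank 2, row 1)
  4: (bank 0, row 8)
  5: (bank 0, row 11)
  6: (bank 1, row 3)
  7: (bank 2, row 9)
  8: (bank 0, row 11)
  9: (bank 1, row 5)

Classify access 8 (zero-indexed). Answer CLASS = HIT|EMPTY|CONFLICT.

0: bank 2 row 4 — prev None → EMPTY
1: bank 2 row 4 — prev 4 → HIT
2: bank 2 row 5 — prev 4 → CONFLICT
3: bank 2 row 1 — prev 5 → CONFLICT
4: bank 0 row 8 — prev None → EMPTY
5: bank 0 row 11 — prev 8 → CONFLICT
6: bank 1 row 3 — prev None → EMPTY
7: bank 2 row 9 — prev 1 → CONFLICT
8: bank 0 row 11 — prev 11 → HIT
9: bank 1 row 5 — prev 3 → CONFLICT

CLASS = HIT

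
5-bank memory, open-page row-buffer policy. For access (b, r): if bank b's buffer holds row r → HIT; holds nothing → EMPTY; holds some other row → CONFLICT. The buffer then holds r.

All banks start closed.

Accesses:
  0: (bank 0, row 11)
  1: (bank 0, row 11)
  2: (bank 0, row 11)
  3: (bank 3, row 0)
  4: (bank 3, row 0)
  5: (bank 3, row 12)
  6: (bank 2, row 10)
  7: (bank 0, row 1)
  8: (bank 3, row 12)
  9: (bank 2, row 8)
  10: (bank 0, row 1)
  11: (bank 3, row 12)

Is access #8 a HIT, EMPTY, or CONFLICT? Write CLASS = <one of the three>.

CLASS = HIT

step 0: bank0 None->11 [EMPTY]
step 1: bank0 11->11 [HIT]
step 2: bank0 11->11 [HIT]
step 3: bank3 None->0 [EMPTY]
step 4: bank3 0->0 [HIT]
step 5: bank3 0->12 [CONFLICT]
step 6: bank2 None->10 [EMPTY]
step 7: bank0 11->1 [CONFLICT]
step 8: bank3 12->12 [HIT]
step 9: bank2 10->8 [CONFLICT]
step 10: bank0 1->1 [HIT]
step 11: bank3 12->12 [HIT]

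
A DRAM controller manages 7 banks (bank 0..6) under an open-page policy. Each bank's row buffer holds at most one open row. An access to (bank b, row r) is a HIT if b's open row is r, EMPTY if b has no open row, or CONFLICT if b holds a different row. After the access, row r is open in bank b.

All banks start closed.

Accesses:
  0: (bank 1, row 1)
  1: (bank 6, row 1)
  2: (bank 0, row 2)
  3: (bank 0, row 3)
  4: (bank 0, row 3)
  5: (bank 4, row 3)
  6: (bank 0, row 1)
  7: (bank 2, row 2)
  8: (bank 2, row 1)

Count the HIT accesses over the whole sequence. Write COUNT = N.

COUNT = 1

0: bank 1 row 1 — prev None → EMPTY
1: bank 6 row 1 — prev None → EMPTY
2: bank 0 row 2 — prev None → EMPTY
3: bank 0 row 3 — prev 2 → CONFLICT
4: bank 0 row 3 — prev 3 → HIT
5: bank 4 row 3 — prev None → EMPTY
6: bank 0 row 1 — prev 3 → CONFLICT
7: bank 2 row 2 — prev None → EMPTY
8: bank 2 row 1 — prev 2 → CONFLICT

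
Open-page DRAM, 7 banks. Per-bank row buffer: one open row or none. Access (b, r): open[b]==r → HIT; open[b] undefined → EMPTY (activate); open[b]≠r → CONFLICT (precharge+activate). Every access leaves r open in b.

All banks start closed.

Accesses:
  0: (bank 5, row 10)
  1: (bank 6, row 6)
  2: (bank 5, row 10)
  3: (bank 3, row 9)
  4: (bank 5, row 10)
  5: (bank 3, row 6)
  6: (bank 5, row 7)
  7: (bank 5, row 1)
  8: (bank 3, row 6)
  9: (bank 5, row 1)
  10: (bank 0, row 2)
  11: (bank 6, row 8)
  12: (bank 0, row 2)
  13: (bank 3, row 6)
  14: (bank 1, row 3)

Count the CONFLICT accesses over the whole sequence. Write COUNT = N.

0: bank 5 row 10 — prev None → EMPTY
1: bank 6 row 6 — prev None → EMPTY
2: bank 5 row 10 — prev 10 → HIT
3: bank 3 row 9 — prev None → EMPTY
4: bank 5 row 10 — prev 10 → HIT
5: bank 3 row 6 — prev 9 → CONFLICT
6: bank 5 row 7 — prev 10 → CONFLICT
7: bank 5 row 1 — prev 7 → CONFLICT
8: bank 3 row 6 — prev 6 → HIT
9: bank 5 row 1 — prev 1 → HIT
10: bank 0 row 2 — prev None → EMPTY
11: bank 6 row 8 — prev 6 → CONFLICT
12: bank 0 row 2 — prev 2 → HIT
13: bank 3 row 6 — prev 6 → HIT
14: bank 1 row 3 — prev None → EMPTY

COUNT = 4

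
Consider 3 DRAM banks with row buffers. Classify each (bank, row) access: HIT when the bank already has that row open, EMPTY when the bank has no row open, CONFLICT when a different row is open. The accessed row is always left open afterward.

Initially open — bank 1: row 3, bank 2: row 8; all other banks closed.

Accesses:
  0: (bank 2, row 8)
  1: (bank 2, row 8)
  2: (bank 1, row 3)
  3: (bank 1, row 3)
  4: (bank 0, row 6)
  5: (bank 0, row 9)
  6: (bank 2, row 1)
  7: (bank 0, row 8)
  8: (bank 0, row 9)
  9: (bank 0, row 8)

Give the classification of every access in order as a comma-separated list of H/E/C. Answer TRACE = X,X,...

#0 (2,8) H  (was 8)
#1 (2,8) H  (was 8)
#2 (1,3) H  (was 3)
#3 (1,3) H  (was 3)
#4 (0,6) E
#5 (0,9) C  (was 6)
#6 (2,1) C  (was 8)
#7 (0,8) C  (was 9)
#8 (0,9) C  (was 8)
#9 (0,8) C  (was 9)

TRACE = H,H,H,H,E,C,C,C,C,C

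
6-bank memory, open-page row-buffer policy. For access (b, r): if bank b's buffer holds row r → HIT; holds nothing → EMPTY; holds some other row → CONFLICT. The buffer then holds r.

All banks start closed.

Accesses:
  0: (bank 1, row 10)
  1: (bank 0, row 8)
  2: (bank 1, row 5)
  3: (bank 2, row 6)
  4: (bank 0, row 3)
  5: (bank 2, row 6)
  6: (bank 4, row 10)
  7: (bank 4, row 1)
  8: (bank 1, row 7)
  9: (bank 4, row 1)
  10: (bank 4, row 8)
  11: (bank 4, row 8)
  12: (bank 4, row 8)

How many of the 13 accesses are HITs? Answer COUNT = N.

#0 (1,10) E
#1 (0,8) E
#2 (1,5) C  (was 10)
#3 (2,6) E
#4 (0,3) C  (was 8)
#5 (2,6) H  (was 6)
#6 (4,10) E
#7 (4,1) C  (was 10)
#8 (1,7) C  (was 5)
#9 (4,1) H  (was 1)
#10 (4,8) C  (was 1)
#11 (4,8) H  (was 8)
#12 (4,8) H  (was 8)

COUNT = 4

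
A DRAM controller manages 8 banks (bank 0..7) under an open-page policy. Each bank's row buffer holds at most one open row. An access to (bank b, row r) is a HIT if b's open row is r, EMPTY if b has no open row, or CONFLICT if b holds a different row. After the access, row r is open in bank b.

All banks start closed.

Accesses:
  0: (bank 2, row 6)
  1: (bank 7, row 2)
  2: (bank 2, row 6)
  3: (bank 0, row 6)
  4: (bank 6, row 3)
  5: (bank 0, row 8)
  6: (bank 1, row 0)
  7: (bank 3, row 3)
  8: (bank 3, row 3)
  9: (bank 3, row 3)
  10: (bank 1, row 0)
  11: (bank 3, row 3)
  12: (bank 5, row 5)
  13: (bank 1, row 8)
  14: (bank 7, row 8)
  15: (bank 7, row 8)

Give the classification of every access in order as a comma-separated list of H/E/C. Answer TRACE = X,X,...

  [0] b2 r6: no row ⇒ E
  [1] b7 r2: no row ⇒ E
  [2] b2 r6: had r6 ⇒ H
  [3] b0 r6: no row ⇒ E
  [4] b6 r3: no row ⇒ E
  [5] b0 r8: had r6 ⇒ C
  [6] b1 r0: no row ⇒ E
  [7] b3 r3: no row ⇒ E
  [8] b3 r3: had r3 ⇒ H
  [9] b3 r3: had r3 ⇒ H
  [10] b1 r0: had r0 ⇒ H
  [11] b3 r3: had r3 ⇒ H
  [12] b5 r5: no row ⇒ E
  [13] b1 r8: had r0 ⇒ C
  [14] b7 r8: had r2 ⇒ C
  [15] b7 r8: had r8 ⇒ H

TRACE = E,E,H,E,E,C,E,E,H,H,H,H,E,C,C,H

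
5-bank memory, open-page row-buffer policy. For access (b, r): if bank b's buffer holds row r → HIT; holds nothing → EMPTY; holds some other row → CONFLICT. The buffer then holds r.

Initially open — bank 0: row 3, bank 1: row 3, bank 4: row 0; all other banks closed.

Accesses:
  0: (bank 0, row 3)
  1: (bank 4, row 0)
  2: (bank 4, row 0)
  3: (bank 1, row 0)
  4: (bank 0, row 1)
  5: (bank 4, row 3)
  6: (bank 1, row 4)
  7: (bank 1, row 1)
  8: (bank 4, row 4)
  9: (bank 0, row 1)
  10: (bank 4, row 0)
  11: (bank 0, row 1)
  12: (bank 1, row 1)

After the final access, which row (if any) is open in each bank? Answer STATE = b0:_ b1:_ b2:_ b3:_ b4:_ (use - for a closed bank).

step 0: bank0 3->3 [HIT]
step 1: bank4 0->0 [HIT]
step 2: bank4 0->0 [HIT]
step 3: bank1 3->0 [CONFLICT]
step 4: bank0 3->1 [CONFLICT]
step 5: bank4 0->3 [CONFLICT]
step 6: bank1 0->4 [CONFLICT]
step 7: bank1 4->1 [CONFLICT]
step 8: bank4 3->4 [CONFLICT]
step 9: bank0 1->1 [HIT]
step 10: bank4 4->0 [CONFLICT]
step 11: bank0 1->1 [HIT]
step 12: bank1 1->1 [HIT]

STATE = b0:1 b1:1 b2:- b3:- b4:0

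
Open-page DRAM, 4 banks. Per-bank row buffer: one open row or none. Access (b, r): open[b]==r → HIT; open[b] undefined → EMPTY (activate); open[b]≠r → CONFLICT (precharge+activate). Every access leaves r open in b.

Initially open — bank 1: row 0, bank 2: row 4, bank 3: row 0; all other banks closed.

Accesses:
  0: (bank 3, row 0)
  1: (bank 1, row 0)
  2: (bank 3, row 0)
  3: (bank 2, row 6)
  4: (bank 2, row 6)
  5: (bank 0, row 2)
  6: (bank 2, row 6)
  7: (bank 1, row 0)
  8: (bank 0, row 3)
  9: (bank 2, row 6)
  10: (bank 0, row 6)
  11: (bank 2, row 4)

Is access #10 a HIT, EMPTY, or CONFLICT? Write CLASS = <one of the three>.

  [0] b3 r0: had r0 ⇒ H
  [1] b1 r0: had r0 ⇒ H
  [2] b3 r0: had r0 ⇒ H
  [3] b2 r6: had r4 ⇒ C
  [4] b2 r6: had r6 ⇒ H
  [5] b0 r2: no row ⇒ E
  [6] b2 r6: had r6 ⇒ H
  [7] b1 r0: had r0 ⇒ H
  [8] b0 r3: had r2 ⇒ C
  [9] b2 r6: had r6 ⇒ H
  [10] b0 r6: had r3 ⇒ C
  [11] b2 r4: had r6 ⇒ C

CLASS = CONFLICT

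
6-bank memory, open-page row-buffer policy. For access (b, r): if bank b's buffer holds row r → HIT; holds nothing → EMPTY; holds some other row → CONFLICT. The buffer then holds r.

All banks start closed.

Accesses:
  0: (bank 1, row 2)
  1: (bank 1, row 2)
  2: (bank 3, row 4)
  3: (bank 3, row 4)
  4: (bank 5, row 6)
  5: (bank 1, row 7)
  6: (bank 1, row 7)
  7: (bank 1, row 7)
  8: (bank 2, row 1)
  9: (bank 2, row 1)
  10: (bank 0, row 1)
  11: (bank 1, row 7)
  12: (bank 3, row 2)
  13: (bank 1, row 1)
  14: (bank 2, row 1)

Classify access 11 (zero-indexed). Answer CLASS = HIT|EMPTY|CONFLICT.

step 0: bank1 None->2 [EMPTY]
step 1: bank1 2->2 [HIT]
step 2: bank3 None->4 [EMPTY]
step 3: bank3 4->4 [HIT]
step 4: bank5 None->6 [EMPTY]
step 5: bank1 2->7 [CONFLICT]
step 6: bank1 7->7 [HIT]
step 7: bank1 7->7 [HIT]
step 8: bank2 None->1 [EMPTY]
step 9: bank2 1->1 [HIT]
step 10: bank0 None->1 [EMPTY]
step 11: bank1 7->7 [HIT]
step 12: bank3 4->2 [CONFLICT]
step 13: bank1 7->1 [CONFLICT]
step 14: bank2 1->1 [HIT]

CLASS = HIT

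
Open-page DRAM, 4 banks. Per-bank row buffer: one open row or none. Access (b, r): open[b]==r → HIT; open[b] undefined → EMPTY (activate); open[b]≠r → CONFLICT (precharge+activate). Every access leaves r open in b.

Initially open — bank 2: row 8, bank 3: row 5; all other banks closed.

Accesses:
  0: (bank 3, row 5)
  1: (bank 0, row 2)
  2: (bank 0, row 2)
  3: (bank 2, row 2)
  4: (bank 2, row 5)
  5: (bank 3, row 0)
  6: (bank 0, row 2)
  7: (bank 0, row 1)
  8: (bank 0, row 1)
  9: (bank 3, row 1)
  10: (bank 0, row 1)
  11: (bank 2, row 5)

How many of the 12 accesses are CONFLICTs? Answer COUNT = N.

#0 (3,5) H  (was 5)
#1 (0,2) E
#2 (0,2) H  (was 2)
#3 (2,2) C  (was 8)
#4 (2,5) C  (was 2)
#5 (3,0) C  (was 5)
#6 (0,2) H  (was 2)
#7 (0,1) C  (was 2)
#8 (0,1) H  (was 1)
#9 (3,1) C  (was 0)
#10 (0,1) H  (was 1)
#11 (2,5) H  (was 5)

COUNT = 5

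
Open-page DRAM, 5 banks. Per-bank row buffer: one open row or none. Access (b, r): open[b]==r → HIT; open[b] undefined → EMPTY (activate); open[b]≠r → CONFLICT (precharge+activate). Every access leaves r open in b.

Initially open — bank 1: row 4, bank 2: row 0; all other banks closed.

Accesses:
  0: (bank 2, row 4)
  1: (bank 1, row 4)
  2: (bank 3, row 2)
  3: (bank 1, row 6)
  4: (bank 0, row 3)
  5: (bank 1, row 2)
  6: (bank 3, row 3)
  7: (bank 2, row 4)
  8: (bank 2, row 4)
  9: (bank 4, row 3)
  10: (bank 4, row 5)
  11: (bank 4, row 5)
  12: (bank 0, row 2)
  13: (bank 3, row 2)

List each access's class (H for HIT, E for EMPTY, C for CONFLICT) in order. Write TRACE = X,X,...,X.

#0 (2,4) C  (was 0)
#1 (1,4) H  (was 4)
#2 (3,2) E
#3 (1,6) C  (was 4)
#4 (0,3) E
#5 (1,2) C  (was 6)
#6 (3,3) C  (was 2)
#7 (2,4) H  (was 4)
#8 (2,4) H  (was 4)
#9 (4,3) E
#10 (4,5) C  (was 3)
#11 (4,5) H  (was 5)
#12 (0,2) C  (was 3)
#13 (3,2) C  (was 3)

TRACE = C,H,E,C,E,C,C,H,H,E,C,H,C,C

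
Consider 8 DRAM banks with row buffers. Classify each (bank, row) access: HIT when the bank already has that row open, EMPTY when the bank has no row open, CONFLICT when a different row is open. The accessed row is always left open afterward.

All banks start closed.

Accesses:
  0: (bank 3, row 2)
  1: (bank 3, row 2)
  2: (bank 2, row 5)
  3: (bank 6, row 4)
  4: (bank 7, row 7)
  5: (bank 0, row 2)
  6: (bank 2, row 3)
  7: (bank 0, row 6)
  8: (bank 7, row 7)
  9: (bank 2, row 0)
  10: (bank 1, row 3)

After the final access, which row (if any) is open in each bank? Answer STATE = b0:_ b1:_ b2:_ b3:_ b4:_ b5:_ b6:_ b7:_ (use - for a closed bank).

0: bank 3 row 2 — prev None → EMPTY
1: bank 3 row 2 — prev 2 → HIT
2: bank 2 row 5 — prev None → EMPTY
3: bank 6 row 4 — prev None → EMPTY
4: bank 7 row 7 — prev None → EMPTY
5: bank 0 row 2 — prev None → EMPTY
6: bank 2 row 3 — prev 5 → CONFLICT
7: bank 0 row 6 — prev 2 → CONFLICT
8: bank 7 row 7 — prev 7 → HIT
9: bank 2 row 0 — prev 3 → CONFLICT
10: bank 1 row 3 — prev None → EMPTY

STATE = b0:6 b1:3 b2:0 b3:2 b4:- b5:- b6:4 b7:7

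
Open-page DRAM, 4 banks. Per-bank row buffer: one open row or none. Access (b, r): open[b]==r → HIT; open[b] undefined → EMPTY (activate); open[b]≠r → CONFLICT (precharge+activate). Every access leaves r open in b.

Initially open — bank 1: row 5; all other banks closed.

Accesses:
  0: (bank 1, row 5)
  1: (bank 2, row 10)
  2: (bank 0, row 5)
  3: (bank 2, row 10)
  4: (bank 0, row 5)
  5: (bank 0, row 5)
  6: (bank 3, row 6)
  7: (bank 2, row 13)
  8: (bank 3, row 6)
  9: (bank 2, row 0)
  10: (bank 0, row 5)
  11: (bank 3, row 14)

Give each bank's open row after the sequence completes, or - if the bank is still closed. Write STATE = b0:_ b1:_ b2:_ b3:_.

#0 (1,5) H  (was 5)
#1 (2,10) E
#2 (0,5) E
#3 (2,10) H  (was 10)
#4 (0,5) H  (was 5)
#5 (0,5) H  (was 5)
#6 (3,6) E
#7 (2,13) C  (was 10)
#8 (3,6) H  (was 6)
#9 (2,0) C  (was 13)
#10 (0,5) H  (was 5)
#11 (3,14) C  (was 6)

STATE = b0:5 b1:5 b2:0 b3:14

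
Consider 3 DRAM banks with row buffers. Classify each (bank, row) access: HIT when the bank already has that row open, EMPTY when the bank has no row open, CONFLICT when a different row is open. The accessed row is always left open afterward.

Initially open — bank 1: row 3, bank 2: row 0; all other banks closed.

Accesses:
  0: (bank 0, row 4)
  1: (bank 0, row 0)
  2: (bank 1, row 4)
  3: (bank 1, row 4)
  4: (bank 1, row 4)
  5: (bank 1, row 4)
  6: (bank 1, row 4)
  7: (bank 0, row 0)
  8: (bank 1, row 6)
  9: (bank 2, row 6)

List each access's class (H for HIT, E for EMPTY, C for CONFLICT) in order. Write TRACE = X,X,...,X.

step 0: bank0 None->4 [EMPTY]
step 1: bank0 4->0 [CONFLICT]
step 2: bank1 3->4 [CONFLICT]
step 3: bank1 4->4 [HIT]
step 4: bank1 4->4 [HIT]
step 5: bank1 4->4 [HIT]
step 6: bank1 4->4 [HIT]
step 7: bank0 0->0 [HIT]
step 8: bank1 4->6 [CONFLICT]
step 9: bank2 0->6 [CONFLICT]

TRACE = E,C,C,H,H,H,H,H,C,C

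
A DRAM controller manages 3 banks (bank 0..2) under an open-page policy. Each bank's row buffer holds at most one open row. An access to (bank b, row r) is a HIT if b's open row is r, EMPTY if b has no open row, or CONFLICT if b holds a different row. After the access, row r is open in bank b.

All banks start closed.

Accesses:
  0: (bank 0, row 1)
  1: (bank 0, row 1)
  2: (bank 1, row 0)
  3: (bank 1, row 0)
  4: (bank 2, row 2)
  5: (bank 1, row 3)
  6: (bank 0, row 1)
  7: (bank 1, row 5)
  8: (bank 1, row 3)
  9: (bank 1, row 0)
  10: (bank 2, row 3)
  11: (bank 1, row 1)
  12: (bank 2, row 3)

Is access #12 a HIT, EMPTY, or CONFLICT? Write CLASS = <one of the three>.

CLASS = HIT

0: bank 0 row 1 — prev None → EMPTY
1: bank 0 row 1 — prev 1 → HIT
2: bank 1 row 0 — prev None → EMPTY
3: bank 1 row 0 — prev 0 → HIT
4: bank 2 row 2 — prev None → EMPTY
5: bank 1 row 3 — prev 0 → CONFLICT
6: bank 0 row 1 — prev 1 → HIT
7: bank 1 row 5 — prev 3 → CONFLICT
8: bank 1 row 3 — prev 5 → CONFLICT
9: bank 1 row 0 — prev 3 → CONFLICT
10: bank 2 row 3 — prev 2 → CONFLICT
11: bank 1 row 1 — prev 0 → CONFLICT
12: bank 2 row 3 — prev 3 → HIT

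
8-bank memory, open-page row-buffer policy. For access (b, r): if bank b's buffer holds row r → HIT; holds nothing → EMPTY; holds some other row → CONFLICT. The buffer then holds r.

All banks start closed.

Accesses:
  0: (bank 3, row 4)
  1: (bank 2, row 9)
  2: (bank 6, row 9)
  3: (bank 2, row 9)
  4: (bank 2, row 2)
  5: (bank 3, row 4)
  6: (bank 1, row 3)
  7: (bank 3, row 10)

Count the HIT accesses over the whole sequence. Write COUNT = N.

COUNT = 2

  [0] b3 r4: no row ⇒ E
  [1] b2 r9: no row ⇒ E
  [2] b6 r9: no row ⇒ E
  [3] b2 r9: had r9 ⇒ H
  [4] b2 r2: had r9 ⇒ C
  [5] b3 r4: had r4 ⇒ H
  [6] b1 r3: no row ⇒ E
  [7] b3 r10: had r4 ⇒ C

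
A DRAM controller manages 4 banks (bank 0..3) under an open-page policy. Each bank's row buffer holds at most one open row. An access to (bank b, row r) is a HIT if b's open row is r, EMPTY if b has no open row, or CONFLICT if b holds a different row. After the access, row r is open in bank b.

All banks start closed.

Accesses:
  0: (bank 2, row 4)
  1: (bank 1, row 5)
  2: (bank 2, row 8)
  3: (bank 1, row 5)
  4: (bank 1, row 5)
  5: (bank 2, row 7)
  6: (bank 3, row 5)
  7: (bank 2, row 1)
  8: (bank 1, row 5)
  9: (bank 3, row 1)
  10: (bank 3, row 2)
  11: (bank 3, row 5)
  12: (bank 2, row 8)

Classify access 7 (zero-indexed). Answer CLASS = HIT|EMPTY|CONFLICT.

step 0: bank2 None->4 [EMPTY]
step 1: bank1 None->5 [EMPTY]
step 2: bank2 4->8 [CONFLICT]
step 3: bank1 5->5 [HIT]
step 4: bank1 5->5 [HIT]
step 5: bank2 8->7 [CONFLICT]
step 6: bank3 None->5 [EMPTY]
step 7: bank2 7->1 [CONFLICT]
step 8: bank1 5->5 [HIT]
step 9: bank3 5->1 [CONFLICT]
step 10: bank3 1->2 [CONFLICT]
step 11: bank3 2->5 [CONFLICT]
step 12: bank2 1->8 [CONFLICT]

CLASS = CONFLICT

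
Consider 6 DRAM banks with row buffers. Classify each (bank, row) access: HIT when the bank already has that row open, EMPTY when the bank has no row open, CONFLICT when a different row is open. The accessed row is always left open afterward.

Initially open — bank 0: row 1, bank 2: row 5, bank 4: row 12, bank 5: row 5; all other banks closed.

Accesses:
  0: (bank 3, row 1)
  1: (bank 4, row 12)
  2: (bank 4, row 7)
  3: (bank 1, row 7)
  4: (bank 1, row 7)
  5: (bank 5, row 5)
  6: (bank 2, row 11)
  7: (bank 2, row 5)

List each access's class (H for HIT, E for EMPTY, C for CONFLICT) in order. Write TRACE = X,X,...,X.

0: bank 3 row 1 — prev None → EMPTY
1: bank 4 row 12 — prev 12 → HIT
2: bank 4 row 7 — prev 12 → CONFLICT
3: bank 1 row 7 — prev None → EMPTY
4: bank 1 row 7 — prev 7 → HIT
5: bank 5 row 5 — prev 5 → HIT
6: bank 2 row 11 — prev 5 → CONFLICT
7: bank 2 row 5 — prev 11 → CONFLICT

TRACE = E,H,C,E,H,H,C,C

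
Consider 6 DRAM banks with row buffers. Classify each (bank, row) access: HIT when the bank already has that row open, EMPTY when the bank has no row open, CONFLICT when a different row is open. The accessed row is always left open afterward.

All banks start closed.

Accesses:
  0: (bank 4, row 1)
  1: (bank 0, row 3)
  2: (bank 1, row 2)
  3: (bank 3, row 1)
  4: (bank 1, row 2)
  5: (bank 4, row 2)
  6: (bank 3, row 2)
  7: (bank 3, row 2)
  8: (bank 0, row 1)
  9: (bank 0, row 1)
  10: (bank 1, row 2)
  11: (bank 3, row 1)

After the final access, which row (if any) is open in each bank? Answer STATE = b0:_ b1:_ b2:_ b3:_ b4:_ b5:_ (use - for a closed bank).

  [0] b4 r1: no row ⇒ E
  [1] b0 r3: no row ⇒ E
  [2] b1 r2: no row ⇒ E
  [3] b3 r1: no row ⇒ E
  [4] b1 r2: had r2 ⇒ H
  [5] b4 r2: had r1 ⇒ C
  [6] b3 r2: had r1 ⇒ C
  [7] b3 r2: had r2 ⇒ H
  [8] b0 r1: had r3 ⇒ C
  [9] b0 r1: had r1 ⇒ H
  [10] b1 r2: had r2 ⇒ H
  [11] b3 r1: had r2 ⇒ C

STATE = b0:1 b1:2 b2:- b3:1 b4:2 b5:-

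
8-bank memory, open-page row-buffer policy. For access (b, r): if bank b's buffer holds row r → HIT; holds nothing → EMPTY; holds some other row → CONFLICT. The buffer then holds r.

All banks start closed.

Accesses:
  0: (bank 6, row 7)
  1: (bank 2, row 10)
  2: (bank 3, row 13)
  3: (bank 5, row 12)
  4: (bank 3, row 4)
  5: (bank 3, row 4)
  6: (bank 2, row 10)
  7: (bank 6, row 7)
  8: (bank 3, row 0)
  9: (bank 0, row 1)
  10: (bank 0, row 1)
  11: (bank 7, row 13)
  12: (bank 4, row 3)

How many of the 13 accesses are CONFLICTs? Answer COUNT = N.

COUNT = 2

#0 (6,7) E
#1 (2,10) E
#2 (3,13) E
#3 (5,12) E
#4 (3,4) C  (was 13)
#5 (3,4) H  (was 4)
#6 (2,10) H  (was 10)
#7 (6,7) H  (was 7)
#8 (3,0) C  (was 4)
#9 (0,1) E
#10 (0,1) H  (was 1)
#11 (7,13) E
#12 (4,3) E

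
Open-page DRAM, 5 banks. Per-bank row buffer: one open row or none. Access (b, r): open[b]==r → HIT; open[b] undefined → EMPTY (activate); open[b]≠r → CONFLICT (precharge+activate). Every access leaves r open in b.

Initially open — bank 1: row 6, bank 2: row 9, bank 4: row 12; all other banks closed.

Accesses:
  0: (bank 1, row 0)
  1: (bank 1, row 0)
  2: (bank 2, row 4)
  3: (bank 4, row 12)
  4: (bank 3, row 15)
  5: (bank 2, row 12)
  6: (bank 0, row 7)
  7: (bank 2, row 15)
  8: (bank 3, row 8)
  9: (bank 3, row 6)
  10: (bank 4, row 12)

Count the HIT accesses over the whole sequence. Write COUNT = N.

0: bank 1 row 0 — prev 6 → CONFLICT
1: bank 1 row 0 — prev 0 → HIT
2: bank 2 row 4 — prev 9 → CONFLICT
3: bank 4 row 12 — prev 12 → HIT
4: bank 3 row 15 — prev None → EMPTY
5: bank 2 row 12 — prev 4 → CONFLICT
6: bank 0 row 7 — prev None → EMPTY
7: bank 2 row 15 — prev 12 → CONFLICT
8: bank 3 row 8 — prev 15 → CONFLICT
9: bank 3 row 6 — prev 8 → CONFLICT
10: bank 4 row 12 — prev 12 → HIT

COUNT = 3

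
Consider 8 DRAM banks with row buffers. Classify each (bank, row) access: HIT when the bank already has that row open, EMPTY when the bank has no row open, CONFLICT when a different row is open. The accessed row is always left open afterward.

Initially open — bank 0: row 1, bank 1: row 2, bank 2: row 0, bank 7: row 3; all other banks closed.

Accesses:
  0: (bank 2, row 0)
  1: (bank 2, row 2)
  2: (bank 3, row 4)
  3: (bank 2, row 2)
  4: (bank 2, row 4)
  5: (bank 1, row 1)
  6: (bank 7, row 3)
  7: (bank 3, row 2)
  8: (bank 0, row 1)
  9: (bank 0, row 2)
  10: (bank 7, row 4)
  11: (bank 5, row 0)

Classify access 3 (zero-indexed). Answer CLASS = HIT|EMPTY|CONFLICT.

CLASS = HIT

  [0] b2 r0: had r0 ⇒ H
  [1] b2 r2: had r0 ⇒ C
  [2] b3 r4: no row ⇒ E
  [3] b2 r2: had r2 ⇒ H
  [4] b2 r4: had r2 ⇒ C
  [5] b1 r1: had r2 ⇒ C
  [6] b7 r3: had r3 ⇒ H
  [7] b3 r2: had r4 ⇒ C
  [8] b0 r1: had r1 ⇒ H
  [9] b0 r2: had r1 ⇒ C
  [10] b7 r4: had r3 ⇒ C
  [11] b5 r0: no row ⇒ E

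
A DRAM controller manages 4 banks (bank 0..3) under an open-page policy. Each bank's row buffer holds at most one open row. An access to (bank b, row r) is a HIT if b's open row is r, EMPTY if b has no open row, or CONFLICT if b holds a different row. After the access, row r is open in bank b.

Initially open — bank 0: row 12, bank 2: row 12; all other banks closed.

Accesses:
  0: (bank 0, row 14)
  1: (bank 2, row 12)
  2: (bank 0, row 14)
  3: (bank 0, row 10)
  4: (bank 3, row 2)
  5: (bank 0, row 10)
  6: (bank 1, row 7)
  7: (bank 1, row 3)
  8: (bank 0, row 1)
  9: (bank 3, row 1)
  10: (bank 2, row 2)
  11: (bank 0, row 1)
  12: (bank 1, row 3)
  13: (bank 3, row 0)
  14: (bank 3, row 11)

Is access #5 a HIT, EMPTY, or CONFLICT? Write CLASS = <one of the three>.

#0 (0,14) C  (was 12)
#1 (2,12) H  (was 12)
#2 (0,14) H  (was 14)
#3 (0,10) C  (was 14)
#4 (3,2) E
#5 (0,10) H  (was 10)
#6 (1,7) E
#7 (1,3) C  (was 7)
#8 (0,1) C  (was 10)
#9 (3,1) C  (was 2)
#10 (2,2) C  (was 12)
#11 (0,1) H  (was 1)
#12 (1,3) H  (was 3)
#13 (3,0) C  (was 1)
#14 (3,11) C  (was 0)

CLASS = HIT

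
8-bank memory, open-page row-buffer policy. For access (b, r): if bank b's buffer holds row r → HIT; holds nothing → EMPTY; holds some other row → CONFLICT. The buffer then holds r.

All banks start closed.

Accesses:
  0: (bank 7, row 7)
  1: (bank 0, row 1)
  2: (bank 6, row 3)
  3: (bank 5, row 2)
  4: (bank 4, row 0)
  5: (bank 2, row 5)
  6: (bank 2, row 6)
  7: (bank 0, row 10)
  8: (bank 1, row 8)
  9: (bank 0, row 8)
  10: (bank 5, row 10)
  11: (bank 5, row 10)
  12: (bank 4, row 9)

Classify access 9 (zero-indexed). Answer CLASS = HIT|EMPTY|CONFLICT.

CLASS = CONFLICT

0: bank 7 row 7 — prev None → EMPTY
1: bank 0 row 1 — prev None → EMPTY
2: bank 6 row 3 — prev None → EMPTY
3: bank 5 row 2 — prev None → EMPTY
4: bank 4 row 0 — prev None → EMPTY
5: bank 2 row 5 — prev None → EMPTY
6: bank 2 row 6 — prev 5 → CONFLICT
7: bank 0 row 10 — prev 1 → CONFLICT
8: bank 1 row 8 — prev None → EMPTY
9: bank 0 row 8 — prev 10 → CONFLICT
10: bank 5 row 10 — prev 2 → CONFLICT
11: bank 5 row 10 — prev 10 → HIT
12: bank 4 row 9 — prev 0 → CONFLICT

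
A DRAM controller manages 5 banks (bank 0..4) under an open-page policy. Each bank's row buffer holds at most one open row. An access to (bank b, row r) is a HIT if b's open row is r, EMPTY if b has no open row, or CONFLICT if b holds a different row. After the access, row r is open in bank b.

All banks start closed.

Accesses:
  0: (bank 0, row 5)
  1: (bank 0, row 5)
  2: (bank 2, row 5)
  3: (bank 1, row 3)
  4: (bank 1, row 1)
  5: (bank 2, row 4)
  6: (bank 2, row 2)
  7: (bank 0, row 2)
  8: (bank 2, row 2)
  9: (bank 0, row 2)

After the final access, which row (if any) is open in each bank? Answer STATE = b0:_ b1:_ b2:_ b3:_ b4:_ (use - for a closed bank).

STATE = b0:2 b1:1 b2:2 b3:- b4:-

step 0: bank0 None->5 [EMPTY]
step 1: bank0 5->5 [HIT]
step 2: bank2 None->5 [EMPTY]
step 3: bank1 None->3 [EMPTY]
step 4: bank1 3->1 [CONFLICT]
step 5: bank2 5->4 [CONFLICT]
step 6: bank2 4->2 [CONFLICT]
step 7: bank0 5->2 [CONFLICT]
step 8: bank2 2->2 [HIT]
step 9: bank0 2->2 [HIT]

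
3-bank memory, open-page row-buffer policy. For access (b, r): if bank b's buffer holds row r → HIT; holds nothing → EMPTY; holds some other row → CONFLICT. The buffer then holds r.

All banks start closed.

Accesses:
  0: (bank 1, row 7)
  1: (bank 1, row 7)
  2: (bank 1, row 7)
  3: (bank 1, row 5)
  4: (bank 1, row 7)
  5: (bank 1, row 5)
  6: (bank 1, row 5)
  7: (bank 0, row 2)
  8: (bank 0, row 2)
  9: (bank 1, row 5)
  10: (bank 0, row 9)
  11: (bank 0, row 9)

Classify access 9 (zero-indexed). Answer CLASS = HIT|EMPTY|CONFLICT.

CLASS = HIT

  [0] b1 r7: no row ⇒ E
  [1] b1 r7: had r7 ⇒ H
  [2] b1 r7: had r7 ⇒ H
  [3] b1 r5: had r7 ⇒ C
  [4] b1 r7: had r5 ⇒ C
  [5] b1 r5: had r7 ⇒ C
  [6] b1 r5: had r5 ⇒ H
  [7] b0 r2: no row ⇒ E
  [8] b0 r2: had r2 ⇒ H
  [9] b1 r5: had r5 ⇒ H
  [10] b0 r9: had r2 ⇒ C
  [11] b0 r9: had r9 ⇒ H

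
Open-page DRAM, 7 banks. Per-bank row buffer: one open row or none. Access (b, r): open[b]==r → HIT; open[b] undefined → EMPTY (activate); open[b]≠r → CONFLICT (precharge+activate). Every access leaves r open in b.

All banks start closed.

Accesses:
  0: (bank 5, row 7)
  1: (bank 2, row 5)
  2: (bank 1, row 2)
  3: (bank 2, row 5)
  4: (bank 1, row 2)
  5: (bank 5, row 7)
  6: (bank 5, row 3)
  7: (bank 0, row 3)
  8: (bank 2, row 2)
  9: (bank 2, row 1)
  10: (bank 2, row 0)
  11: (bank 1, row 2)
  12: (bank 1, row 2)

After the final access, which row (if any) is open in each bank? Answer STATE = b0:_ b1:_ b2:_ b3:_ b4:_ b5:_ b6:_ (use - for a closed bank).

STATE = b0:3 b1:2 b2:0 b3:- b4:- b5:3 b6:-

#0 (5,7) E
#1 (2,5) E
#2 (1,2) E
#3 (2,5) H  (was 5)
#4 (1,2) H  (was 2)
#5 (5,7) H  (was 7)
#6 (5,3) C  (was 7)
#7 (0,3) E
#8 (2,2) C  (was 5)
#9 (2,1) C  (was 2)
#10 (2,0) C  (was 1)
#11 (1,2) H  (was 2)
#12 (1,2) H  (was 2)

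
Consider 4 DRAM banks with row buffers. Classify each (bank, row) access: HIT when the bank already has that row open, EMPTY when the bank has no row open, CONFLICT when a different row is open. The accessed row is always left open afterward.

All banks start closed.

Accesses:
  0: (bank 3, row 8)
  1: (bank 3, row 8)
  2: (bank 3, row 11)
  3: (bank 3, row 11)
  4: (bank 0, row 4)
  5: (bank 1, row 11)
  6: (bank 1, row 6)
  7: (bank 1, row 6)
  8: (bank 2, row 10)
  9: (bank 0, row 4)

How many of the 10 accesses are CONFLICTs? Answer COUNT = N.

COUNT = 2

step 0: bank3 None->8 [EMPTY]
step 1: bank3 8->8 [HIT]
step 2: bank3 8->11 [CONFLICT]
step 3: bank3 11->11 [HIT]
step 4: bank0 None->4 [EMPTY]
step 5: bank1 None->11 [EMPTY]
step 6: bank1 11->6 [CONFLICT]
step 7: bank1 6->6 [HIT]
step 8: bank2 None->10 [EMPTY]
step 9: bank0 4->4 [HIT]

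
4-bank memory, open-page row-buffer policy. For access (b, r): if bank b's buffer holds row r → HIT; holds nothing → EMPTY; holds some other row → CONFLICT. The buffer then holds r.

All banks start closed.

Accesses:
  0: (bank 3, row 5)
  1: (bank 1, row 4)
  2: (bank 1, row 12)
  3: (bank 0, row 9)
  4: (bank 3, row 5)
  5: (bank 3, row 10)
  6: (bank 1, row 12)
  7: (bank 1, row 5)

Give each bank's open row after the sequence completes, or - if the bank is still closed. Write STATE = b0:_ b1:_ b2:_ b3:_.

STATE = b0:9 b1:5 b2:- b3:10

  [0] b3 r5: no row ⇒ E
  [1] b1 r4: no row ⇒ E
  [2] b1 r12: had r4 ⇒ C
  [3] b0 r9: no row ⇒ E
  [4] b3 r5: had r5 ⇒ H
  [5] b3 r10: had r5 ⇒ C
  [6] b1 r12: had r12 ⇒ H
  [7] b1 r5: had r12 ⇒ C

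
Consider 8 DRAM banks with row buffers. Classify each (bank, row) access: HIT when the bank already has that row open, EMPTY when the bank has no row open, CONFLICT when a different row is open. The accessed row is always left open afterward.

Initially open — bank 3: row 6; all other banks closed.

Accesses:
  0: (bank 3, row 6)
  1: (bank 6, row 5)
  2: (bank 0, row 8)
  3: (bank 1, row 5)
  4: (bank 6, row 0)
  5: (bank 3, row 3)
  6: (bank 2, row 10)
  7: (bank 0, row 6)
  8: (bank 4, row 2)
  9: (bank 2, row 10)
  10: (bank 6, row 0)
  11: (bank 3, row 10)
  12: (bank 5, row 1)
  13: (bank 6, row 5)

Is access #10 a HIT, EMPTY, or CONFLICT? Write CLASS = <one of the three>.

CLASS = HIT

#0 (3,6) H  (was 6)
#1 (6,5) E
#2 (0,8) E
#3 (1,5) E
#4 (6,0) C  (was 5)
#5 (3,3) C  (was 6)
#6 (2,10) E
#7 (0,6) C  (was 8)
#8 (4,2) E
#9 (2,10) H  (was 10)
#10 (6,0) H  (was 0)
#11 (3,10) C  (was 3)
#12 (5,1) E
#13 (6,5) C  (was 0)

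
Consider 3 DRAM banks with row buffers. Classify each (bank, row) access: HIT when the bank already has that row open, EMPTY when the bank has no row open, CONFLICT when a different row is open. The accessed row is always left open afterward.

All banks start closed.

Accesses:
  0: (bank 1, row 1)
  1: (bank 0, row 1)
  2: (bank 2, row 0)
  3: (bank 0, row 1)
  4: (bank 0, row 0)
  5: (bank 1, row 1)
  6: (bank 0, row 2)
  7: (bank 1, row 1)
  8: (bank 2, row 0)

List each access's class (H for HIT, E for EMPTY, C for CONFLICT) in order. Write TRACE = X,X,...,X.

TRACE = E,E,E,H,C,H,C,H,H

0: bank 1 row 1 — prev None → EMPTY
1: bank 0 row 1 — prev None → EMPTY
2: bank 2 row 0 — prev None → EMPTY
3: bank 0 row 1 — prev 1 → HIT
4: bank 0 row 0 — prev 1 → CONFLICT
5: bank 1 row 1 — prev 1 → HIT
6: bank 0 row 2 — prev 0 → CONFLICT
7: bank 1 row 1 — prev 1 → HIT
8: bank 2 row 0 — prev 0 → HIT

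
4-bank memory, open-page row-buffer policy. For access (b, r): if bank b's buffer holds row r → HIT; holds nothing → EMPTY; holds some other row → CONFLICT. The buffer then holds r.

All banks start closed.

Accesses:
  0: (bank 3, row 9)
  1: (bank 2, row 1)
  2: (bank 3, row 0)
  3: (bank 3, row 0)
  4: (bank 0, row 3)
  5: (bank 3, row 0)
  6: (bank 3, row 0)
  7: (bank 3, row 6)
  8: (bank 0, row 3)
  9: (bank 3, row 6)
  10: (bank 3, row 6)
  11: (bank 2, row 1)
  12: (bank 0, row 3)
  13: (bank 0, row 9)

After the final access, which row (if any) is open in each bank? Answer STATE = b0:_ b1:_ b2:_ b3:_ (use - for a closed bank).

  [0] b3 r9: no row ⇒ E
  [1] b2 r1: no row ⇒ E
  [2] b3 r0: had r9 ⇒ C
  [3] b3 r0: had r0 ⇒ H
  [4] b0 r3: no row ⇒ E
  [5] b3 r0: had r0 ⇒ H
  [6] b3 r0: had r0 ⇒ H
  [7] b3 r6: had r0 ⇒ C
  [8] b0 r3: had r3 ⇒ H
  [9] b3 r6: had r6 ⇒ H
  [10] b3 r6: had r6 ⇒ H
  [11] b2 r1: had r1 ⇒ H
  [12] b0 r3: had r3 ⇒ H
  [13] b0 r9: had r3 ⇒ C

STATE = b0:9 b1:- b2:1 b3:6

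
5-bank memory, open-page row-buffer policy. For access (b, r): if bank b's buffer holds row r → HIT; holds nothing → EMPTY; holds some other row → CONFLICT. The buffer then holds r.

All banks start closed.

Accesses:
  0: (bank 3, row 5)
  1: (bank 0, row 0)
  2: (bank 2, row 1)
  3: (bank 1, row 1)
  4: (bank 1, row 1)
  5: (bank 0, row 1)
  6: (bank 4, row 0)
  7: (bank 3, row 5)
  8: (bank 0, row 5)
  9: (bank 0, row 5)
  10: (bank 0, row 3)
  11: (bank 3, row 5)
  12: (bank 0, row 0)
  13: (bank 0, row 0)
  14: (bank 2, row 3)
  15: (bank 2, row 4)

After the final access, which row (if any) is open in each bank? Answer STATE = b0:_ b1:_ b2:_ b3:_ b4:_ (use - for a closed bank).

step 0: bank3 None->5 [EMPTY]
step 1: bank0 None->0 [EMPTY]
step 2: bank2 None->1 [EMPTY]
step 3: bank1 None->1 [EMPTY]
step 4: bank1 1->1 [HIT]
step 5: bank0 0->1 [CONFLICT]
step 6: bank4 None->0 [EMPTY]
step 7: bank3 5->5 [HIT]
step 8: bank0 1->5 [CONFLICT]
step 9: bank0 5->5 [HIT]
step 10: bank0 5->3 [CONFLICT]
step 11: bank3 5->5 [HIT]
step 12: bank0 3->0 [CONFLICT]
step 13: bank0 0->0 [HIT]
step 14: bank2 1->3 [CONFLICT]
step 15: bank2 3->4 [CONFLICT]

STATE = b0:0 b1:1 b2:4 b3:5 b4:0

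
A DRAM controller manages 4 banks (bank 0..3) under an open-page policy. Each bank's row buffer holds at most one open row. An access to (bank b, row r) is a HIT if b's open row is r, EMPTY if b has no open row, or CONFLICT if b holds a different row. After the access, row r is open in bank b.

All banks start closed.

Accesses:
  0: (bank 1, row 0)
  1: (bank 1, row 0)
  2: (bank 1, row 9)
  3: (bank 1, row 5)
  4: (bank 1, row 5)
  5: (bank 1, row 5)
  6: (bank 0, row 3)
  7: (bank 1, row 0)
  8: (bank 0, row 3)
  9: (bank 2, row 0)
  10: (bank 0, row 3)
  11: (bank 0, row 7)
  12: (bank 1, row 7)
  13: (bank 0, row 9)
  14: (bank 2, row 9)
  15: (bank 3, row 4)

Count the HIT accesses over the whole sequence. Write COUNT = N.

COUNT = 5

#0 (1,0) E
#1 (1,0) H  (was 0)
#2 (1,9) C  (was 0)
#3 (1,5) C  (was 9)
#4 (1,5) H  (was 5)
#5 (1,5) H  (was 5)
#6 (0,3) E
#7 (1,0) C  (was 5)
#8 (0,3) H  (was 3)
#9 (2,0) E
#10 (0,3) H  (was 3)
#11 (0,7) C  (was 3)
#12 (1,7) C  (was 0)
#13 (0,9) C  (was 7)
#14 (2,9) C  (was 0)
#15 (3,4) E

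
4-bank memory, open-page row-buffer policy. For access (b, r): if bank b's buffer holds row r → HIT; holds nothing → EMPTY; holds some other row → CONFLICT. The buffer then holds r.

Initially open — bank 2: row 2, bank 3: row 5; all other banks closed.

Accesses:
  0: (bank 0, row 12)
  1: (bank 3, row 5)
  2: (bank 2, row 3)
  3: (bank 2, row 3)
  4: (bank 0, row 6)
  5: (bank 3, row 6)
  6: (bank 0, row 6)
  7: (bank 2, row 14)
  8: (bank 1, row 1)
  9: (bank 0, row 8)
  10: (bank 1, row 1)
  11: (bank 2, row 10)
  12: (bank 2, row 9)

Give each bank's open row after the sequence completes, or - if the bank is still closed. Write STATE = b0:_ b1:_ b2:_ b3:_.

#0 (0,12) E
#1 (3,5) H  (was 5)
#2 (2,3) C  (was 2)
#3 (2,3) H  (was 3)
#4 (0,6) C  (was 12)
#5 (3,6) C  (was 5)
#6 (0,6) H  (was 6)
#7 (2,14) C  (was 3)
#8 (1,1) E
#9 (0,8) C  (was 6)
#10 (1,1) H  (was 1)
#11 (2,10) C  (was 14)
#12 (2,9) C  (was 10)

STATE = b0:8 b1:1 b2:9 b3:6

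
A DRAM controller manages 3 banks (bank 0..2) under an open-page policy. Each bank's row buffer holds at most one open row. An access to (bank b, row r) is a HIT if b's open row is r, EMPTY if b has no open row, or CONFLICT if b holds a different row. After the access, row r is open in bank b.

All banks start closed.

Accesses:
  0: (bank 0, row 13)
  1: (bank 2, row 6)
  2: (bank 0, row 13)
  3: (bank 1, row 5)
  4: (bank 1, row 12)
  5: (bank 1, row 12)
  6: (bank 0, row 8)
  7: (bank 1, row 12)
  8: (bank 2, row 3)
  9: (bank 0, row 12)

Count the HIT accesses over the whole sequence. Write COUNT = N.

COUNT = 3

  [0] b0 r13: no row ⇒ E
  [1] b2 r6: no row ⇒ E
  [2] b0 r13: had r13 ⇒ H
  [3] b1 r5: no row ⇒ E
  [4] b1 r12: had r5 ⇒ C
  [5] b1 r12: had r12 ⇒ H
  [6] b0 r8: had r13 ⇒ C
  [7] b1 r12: had r12 ⇒ H
  [8] b2 r3: had r6 ⇒ C
  [9] b0 r12: had r8 ⇒ C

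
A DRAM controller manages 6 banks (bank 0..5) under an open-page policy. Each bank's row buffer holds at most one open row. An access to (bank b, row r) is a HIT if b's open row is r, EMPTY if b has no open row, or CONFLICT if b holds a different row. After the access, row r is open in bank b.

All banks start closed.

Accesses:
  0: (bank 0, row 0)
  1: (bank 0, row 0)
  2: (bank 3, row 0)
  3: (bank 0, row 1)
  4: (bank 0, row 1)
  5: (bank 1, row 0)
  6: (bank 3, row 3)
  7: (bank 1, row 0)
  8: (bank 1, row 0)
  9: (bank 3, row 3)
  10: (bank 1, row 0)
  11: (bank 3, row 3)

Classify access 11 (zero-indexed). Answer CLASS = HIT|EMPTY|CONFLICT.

#0 (0,0) E
#1 (0,0) H  (was 0)
#2 (3,0) E
#3 (0,1) C  (was 0)
#4 (0,1) H  (was 1)
#5 (1,0) E
#6 (3,3) C  (was 0)
#7 (1,0) H  (was 0)
#8 (1,0) H  (was 0)
#9 (3,3) H  (was 3)
#10 (1,0) H  (was 0)
#11 (3,3) H  (was 3)

CLASS = HIT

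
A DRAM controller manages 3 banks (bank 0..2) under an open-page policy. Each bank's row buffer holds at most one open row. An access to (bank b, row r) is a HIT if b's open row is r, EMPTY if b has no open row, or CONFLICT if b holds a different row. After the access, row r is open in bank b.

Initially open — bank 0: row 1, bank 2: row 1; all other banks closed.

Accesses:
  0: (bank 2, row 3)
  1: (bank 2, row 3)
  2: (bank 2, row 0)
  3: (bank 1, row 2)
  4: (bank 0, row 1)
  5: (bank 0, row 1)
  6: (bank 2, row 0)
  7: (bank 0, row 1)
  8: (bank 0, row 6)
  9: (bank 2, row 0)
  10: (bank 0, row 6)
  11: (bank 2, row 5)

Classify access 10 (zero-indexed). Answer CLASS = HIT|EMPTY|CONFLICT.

step 0: bank2 1->3 [CONFLICT]
step 1: bank2 3->3 [HIT]
step 2: bank2 3->0 [CONFLICT]
step 3: bank1 None->2 [EMPTY]
step 4: bank0 1->1 [HIT]
step 5: bank0 1->1 [HIT]
step 6: bank2 0->0 [HIT]
step 7: bank0 1->1 [HIT]
step 8: bank0 1->6 [CONFLICT]
step 9: bank2 0->0 [HIT]
step 10: bank0 6->6 [HIT]
step 11: bank2 0->5 [CONFLICT]

CLASS = HIT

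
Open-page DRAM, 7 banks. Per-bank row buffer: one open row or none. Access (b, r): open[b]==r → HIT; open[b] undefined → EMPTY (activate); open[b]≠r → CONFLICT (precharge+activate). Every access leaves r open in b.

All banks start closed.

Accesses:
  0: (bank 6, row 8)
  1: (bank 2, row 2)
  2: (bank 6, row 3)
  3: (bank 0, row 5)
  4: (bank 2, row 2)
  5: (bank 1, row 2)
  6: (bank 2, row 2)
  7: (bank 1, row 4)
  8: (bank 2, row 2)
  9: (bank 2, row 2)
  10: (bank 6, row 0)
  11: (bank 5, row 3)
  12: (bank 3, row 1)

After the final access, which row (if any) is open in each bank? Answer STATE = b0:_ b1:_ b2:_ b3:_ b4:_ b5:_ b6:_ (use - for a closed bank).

STATE = b0:5 b1:4 b2:2 b3:1 b4:- b5:3 b6:0

  [0] b6 r8: no row ⇒ E
  [1] b2 r2: no row ⇒ E
  [2] b6 r3: had r8 ⇒ C
  [3] b0 r5: no row ⇒ E
  [4] b2 r2: had r2 ⇒ H
  [5] b1 r2: no row ⇒ E
  [6] b2 r2: had r2 ⇒ H
  [7] b1 r4: had r2 ⇒ C
  [8] b2 r2: had r2 ⇒ H
  [9] b2 r2: had r2 ⇒ H
  [10] b6 r0: had r3 ⇒ C
  [11] b5 r3: no row ⇒ E
  [12] b3 r1: no row ⇒ E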